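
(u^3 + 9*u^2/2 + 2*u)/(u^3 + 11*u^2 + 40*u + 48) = u*(2*u + 1)/(2*(u^2 + 7*u + 12))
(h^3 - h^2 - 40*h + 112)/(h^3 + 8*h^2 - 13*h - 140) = (h - 4)/(h + 5)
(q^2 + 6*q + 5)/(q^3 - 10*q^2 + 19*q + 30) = (q + 5)/(q^2 - 11*q + 30)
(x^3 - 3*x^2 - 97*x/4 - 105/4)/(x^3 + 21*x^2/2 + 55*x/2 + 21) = (2*x^2 - 9*x - 35)/(2*(x^2 + 9*x + 14))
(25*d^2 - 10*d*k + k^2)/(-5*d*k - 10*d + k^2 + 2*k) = (-5*d + k)/(k + 2)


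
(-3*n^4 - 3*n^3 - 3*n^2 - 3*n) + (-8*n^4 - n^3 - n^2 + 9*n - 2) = -11*n^4 - 4*n^3 - 4*n^2 + 6*n - 2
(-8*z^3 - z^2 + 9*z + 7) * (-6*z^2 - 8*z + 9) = 48*z^5 + 70*z^4 - 118*z^3 - 123*z^2 + 25*z + 63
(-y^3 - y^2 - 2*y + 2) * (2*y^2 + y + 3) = -2*y^5 - 3*y^4 - 8*y^3 - y^2 - 4*y + 6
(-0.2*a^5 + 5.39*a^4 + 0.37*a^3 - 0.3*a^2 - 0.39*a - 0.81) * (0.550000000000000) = -0.11*a^5 + 2.9645*a^4 + 0.2035*a^3 - 0.165*a^2 - 0.2145*a - 0.4455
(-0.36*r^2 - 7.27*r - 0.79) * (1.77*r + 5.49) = -0.6372*r^3 - 14.8443*r^2 - 41.3106*r - 4.3371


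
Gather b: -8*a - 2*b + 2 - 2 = -8*a - 2*b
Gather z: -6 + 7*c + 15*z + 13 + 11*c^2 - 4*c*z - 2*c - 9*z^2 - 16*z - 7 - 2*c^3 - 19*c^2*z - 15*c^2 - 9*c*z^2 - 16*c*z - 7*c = -2*c^3 - 4*c^2 - 2*c + z^2*(-9*c - 9) + z*(-19*c^2 - 20*c - 1)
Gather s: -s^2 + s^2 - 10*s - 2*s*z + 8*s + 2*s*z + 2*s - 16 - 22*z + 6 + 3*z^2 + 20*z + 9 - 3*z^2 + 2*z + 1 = 0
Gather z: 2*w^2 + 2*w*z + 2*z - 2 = 2*w^2 + z*(2*w + 2) - 2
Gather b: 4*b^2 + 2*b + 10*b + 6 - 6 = 4*b^2 + 12*b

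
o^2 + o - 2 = (o - 1)*(o + 2)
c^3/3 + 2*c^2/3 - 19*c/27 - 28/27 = (c/3 + 1/3)*(c - 4/3)*(c + 7/3)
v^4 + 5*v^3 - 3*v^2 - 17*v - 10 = (v - 2)*(v + 1)^2*(v + 5)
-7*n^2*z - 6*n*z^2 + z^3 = z*(-7*n + z)*(n + z)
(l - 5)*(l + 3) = l^2 - 2*l - 15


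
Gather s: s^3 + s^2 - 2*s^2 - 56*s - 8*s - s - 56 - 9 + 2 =s^3 - s^2 - 65*s - 63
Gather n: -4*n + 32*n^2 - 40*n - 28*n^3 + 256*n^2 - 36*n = -28*n^3 + 288*n^2 - 80*n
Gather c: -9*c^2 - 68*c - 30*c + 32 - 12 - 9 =-9*c^2 - 98*c + 11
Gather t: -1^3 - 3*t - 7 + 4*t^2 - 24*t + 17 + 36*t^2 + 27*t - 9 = 40*t^2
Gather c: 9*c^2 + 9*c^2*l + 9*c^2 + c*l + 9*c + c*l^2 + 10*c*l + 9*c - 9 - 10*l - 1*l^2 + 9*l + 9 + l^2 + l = c^2*(9*l + 18) + c*(l^2 + 11*l + 18)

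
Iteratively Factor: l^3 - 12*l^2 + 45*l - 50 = (l - 5)*(l^2 - 7*l + 10) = (l - 5)^2*(l - 2)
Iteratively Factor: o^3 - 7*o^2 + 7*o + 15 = (o - 3)*(o^2 - 4*o - 5) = (o - 3)*(o + 1)*(o - 5)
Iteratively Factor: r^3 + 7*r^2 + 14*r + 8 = (r + 1)*(r^2 + 6*r + 8) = (r + 1)*(r + 2)*(r + 4)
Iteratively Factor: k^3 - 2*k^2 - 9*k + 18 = (k + 3)*(k^2 - 5*k + 6) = (k - 3)*(k + 3)*(k - 2)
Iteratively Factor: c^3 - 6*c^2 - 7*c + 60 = (c - 5)*(c^2 - c - 12) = (c - 5)*(c - 4)*(c + 3)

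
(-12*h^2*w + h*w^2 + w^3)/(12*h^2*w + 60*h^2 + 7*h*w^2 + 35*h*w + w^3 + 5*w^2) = w*(-3*h + w)/(3*h*w + 15*h + w^2 + 5*w)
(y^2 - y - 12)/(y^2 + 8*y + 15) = (y - 4)/(y + 5)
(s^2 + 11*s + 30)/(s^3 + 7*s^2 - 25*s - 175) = (s + 6)/(s^2 + 2*s - 35)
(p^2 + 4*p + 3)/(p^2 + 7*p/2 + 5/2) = 2*(p + 3)/(2*p + 5)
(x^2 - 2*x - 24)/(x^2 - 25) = (x^2 - 2*x - 24)/(x^2 - 25)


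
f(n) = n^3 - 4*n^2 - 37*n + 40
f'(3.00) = -34.00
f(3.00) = -80.00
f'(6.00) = 23.00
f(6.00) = -110.00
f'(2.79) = -35.97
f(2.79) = -72.65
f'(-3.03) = 14.78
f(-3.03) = 87.57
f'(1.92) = -41.30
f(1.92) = -38.71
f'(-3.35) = 23.47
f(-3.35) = 81.46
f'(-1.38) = -20.25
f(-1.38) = 80.81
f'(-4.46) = 58.35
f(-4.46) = 36.74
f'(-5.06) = 80.29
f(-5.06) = -4.75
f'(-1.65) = -15.63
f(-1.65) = 85.67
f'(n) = 3*n^2 - 8*n - 37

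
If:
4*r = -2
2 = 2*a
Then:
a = 1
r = -1/2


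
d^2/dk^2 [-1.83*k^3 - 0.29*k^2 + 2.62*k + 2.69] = -10.98*k - 0.58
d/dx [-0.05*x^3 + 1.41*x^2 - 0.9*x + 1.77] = -0.15*x^2 + 2.82*x - 0.9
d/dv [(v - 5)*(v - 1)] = 2*v - 6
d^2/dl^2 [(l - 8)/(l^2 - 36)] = 2*(4*l^2*(l - 8) + (8 - 3*l)*(l^2 - 36))/(l^2 - 36)^3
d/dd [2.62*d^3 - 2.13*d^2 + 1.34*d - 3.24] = 7.86*d^2 - 4.26*d + 1.34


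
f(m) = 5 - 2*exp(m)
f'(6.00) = -806.86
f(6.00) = -801.86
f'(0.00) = -2.00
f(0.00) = 3.00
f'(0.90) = -4.92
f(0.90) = 0.08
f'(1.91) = -13.51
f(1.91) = -8.51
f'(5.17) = -351.83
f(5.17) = -346.83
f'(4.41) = -164.54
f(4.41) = -159.54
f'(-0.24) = -1.57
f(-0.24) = 3.43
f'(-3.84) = -0.04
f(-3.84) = 4.96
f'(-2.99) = -0.10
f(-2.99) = 4.90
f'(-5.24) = -0.01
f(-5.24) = 4.99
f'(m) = -2*exp(m)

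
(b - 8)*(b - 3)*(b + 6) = b^3 - 5*b^2 - 42*b + 144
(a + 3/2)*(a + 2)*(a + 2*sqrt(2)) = a^3 + 2*sqrt(2)*a^2 + 7*a^2/2 + 3*a + 7*sqrt(2)*a + 6*sqrt(2)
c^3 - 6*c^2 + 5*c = c*(c - 5)*(c - 1)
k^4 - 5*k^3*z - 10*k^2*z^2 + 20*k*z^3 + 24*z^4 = (k - 6*z)*(k - 2*z)*(k + z)*(k + 2*z)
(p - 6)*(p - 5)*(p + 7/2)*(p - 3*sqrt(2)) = p^4 - 15*p^3/2 - 3*sqrt(2)*p^3 - 17*p^2/2 + 45*sqrt(2)*p^2/2 + 51*sqrt(2)*p/2 + 105*p - 315*sqrt(2)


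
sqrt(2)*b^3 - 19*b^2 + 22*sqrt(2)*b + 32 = (b - 8*sqrt(2))*(b - 2*sqrt(2))*(sqrt(2)*b + 1)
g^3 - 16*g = g*(g - 4)*(g + 4)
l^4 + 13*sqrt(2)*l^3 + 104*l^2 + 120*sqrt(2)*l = l*(l + 2*sqrt(2))*(l + 5*sqrt(2))*(l + 6*sqrt(2))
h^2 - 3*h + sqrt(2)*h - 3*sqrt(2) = (h - 3)*(h + sqrt(2))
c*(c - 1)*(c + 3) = c^3 + 2*c^2 - 3*c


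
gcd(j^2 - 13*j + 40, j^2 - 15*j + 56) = j - 8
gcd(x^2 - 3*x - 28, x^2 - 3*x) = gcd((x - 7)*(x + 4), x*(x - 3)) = 1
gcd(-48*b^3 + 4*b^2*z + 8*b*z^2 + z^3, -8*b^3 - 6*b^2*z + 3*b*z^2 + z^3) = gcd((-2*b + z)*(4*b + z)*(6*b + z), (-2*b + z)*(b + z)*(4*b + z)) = -8*b^2 + 2*b*z + z^2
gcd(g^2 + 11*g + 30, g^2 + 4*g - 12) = g + 6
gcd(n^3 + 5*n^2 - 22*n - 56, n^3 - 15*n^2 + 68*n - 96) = n - 4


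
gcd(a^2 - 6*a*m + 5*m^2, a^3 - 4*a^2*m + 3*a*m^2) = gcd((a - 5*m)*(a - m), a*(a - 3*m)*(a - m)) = a - m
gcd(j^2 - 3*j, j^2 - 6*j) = j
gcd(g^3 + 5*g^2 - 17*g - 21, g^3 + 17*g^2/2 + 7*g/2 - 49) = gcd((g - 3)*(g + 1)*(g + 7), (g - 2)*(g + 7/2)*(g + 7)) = g + 7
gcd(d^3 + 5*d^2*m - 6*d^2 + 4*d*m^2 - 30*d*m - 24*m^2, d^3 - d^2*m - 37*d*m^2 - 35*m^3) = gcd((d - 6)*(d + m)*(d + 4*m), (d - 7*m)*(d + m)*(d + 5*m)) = d + m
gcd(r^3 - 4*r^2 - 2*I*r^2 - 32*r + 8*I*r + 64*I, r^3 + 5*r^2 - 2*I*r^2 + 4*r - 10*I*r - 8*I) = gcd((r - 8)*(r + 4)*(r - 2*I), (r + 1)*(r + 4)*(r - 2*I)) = r^2 + r*(4 - 2*I) - 8*I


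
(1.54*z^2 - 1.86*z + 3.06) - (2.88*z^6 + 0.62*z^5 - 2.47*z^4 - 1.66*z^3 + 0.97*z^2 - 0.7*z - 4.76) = -2.88*z^6 - 0.62*z^5 + 2.47*z^4 + 1.66*z^3 + 0.57*z^2 - 1.16*z + 7.82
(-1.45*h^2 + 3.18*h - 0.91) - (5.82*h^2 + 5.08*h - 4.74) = -7.27*h^2 - 1.9*h + 3.83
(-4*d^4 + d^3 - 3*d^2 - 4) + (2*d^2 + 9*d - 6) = -4*d^4 + d^3 - d^2 + 9*d - 10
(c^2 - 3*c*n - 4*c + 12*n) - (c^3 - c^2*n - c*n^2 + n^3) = -c^3 + c^2*n + c^2 + c*n^2 - 3*c*n - 4*c - n^3 + 12*n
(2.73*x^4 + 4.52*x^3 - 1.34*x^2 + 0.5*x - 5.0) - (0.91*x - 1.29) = 2.73*x^4 + 4.52*x^3 - 1.34*x^2 - 0.41*x - 3.71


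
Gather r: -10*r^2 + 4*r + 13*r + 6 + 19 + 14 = -10*r^2 + 17*r + 39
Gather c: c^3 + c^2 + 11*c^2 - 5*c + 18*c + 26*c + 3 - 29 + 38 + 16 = c^3 + 12*c^2 + 39*c + 28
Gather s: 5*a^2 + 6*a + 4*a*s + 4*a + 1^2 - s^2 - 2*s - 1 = 5*a^2 + 10*a - s^2 + s*(4*a - 2)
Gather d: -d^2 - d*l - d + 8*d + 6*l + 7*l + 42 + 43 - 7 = -d^2 + d*(7 - l) + 13*l + 78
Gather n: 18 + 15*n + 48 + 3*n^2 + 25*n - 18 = 3*n^2 + 40*n + 48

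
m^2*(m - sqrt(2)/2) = m^3 - sqrt(2)*m^2/2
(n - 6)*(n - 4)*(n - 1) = n^3 - 11*n^2 + 34*n - 24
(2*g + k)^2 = 4*g^2 + 4*g*k + k^2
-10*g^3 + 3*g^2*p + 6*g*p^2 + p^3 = (-g + p)*(2*g + p)*(5*g + p)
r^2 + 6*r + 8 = (r + 2)*(r + 4)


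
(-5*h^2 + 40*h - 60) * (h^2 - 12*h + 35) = -5*h^4 + 100*h^3 - 715*h^2 + 2120*h - 2100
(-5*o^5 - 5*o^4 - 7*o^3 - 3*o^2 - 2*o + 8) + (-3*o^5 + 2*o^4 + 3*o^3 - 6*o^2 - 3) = -8*o^5 - 3*o^4 - 4*o^3 - 9*o^2 - 2*o + 5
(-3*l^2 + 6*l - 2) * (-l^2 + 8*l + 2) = 3*l^4 - 30*l^3 + 44*l^2 - 4*l - 4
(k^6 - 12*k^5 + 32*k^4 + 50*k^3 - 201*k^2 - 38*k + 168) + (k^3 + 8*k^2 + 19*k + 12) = k^6 - 12*k^5 + 32*k^4 + 51*k^3 - 193*k^2 - 19*k + 180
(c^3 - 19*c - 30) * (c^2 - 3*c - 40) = c^5 - 3*c^4 - 59*c^3 + 27*c^2 + 850*c + 1200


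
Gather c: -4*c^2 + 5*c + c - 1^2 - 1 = -4*c^2 + 6*c - 2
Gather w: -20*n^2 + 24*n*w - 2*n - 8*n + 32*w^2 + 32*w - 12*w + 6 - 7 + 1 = -20*n^2 - 10*n + 32*w^2 + w*(24*n + 20)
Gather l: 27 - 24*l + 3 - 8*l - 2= 28 - 32*l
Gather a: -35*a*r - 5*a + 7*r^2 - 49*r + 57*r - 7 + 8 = a*(-35*r - 5) + 7*r^2 + 8*r + 1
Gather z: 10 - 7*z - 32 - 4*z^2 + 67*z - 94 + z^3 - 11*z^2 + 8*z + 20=z^3 - 15*z^2 + 68*z - 96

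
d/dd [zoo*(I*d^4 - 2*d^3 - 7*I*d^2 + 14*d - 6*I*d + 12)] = nan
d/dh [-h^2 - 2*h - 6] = -2*h - 2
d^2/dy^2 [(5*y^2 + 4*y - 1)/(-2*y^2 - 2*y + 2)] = (y^3 - 12*y^2 - 9*y - 7)/(y^6 + 3*y^5 - 5*y^3 + 3*y - 1)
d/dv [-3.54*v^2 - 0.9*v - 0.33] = -7.08*v - 0.9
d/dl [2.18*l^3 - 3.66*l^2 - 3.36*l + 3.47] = 6.54*l^2 - 7.32*l - 3.36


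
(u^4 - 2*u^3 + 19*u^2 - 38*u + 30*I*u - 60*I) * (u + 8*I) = u^5 - 2*u^4 + 8*I*u^4 + 19*u^3 - 16*I*u^3 - 38*u^2 + 182*I*u^2 - 240*u - 364*I*u + 480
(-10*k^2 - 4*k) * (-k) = 10*k^3 + 4*k^2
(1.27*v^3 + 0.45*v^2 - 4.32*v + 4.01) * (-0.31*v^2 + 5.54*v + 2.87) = -0.3937*v^5 + 6.8963*v^4 + 7.4771*v^3 - 23.8844*v^2 + 9.817*v + 11.5087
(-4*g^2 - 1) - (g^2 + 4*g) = -5*g^2 - 4*g - 1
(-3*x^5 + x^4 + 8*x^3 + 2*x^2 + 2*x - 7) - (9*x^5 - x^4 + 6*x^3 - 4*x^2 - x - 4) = -12*x^5 + 2*x^4 + 2*x^3 + 6*x^2 + 3*x - 3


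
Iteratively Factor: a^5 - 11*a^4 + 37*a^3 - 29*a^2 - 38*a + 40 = (a - 5)*(a^4 - 6*a^3 + 7*a^2 + 6*a - 8) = (a - 5)*(a - 4)*(a^3 - 2*a^2 - a + 2) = (a - 5)*(a - 4)*(a + 1)*(a^2 - 3*a + 2) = (a - 5)*(a - 4)*(a - 2)*(a + 1)*(a - 1)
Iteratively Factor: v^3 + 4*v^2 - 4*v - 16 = (v + 4)*(v^2 - 4) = (v + 2)*(v + 4)*(v - 2)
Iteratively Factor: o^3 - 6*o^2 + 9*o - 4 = (o - 1)*(o^2 - 5*o + 4) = (o - 4)*(o - 1)*(o - 1)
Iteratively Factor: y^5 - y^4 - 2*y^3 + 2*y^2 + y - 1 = (y - 1)*(y^4 - 2*y^2 + 1) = (y - 1)^2*(y^3 + y^2 - y - 1) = (y - 1)^3*(y^2 + 2*y + 1) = (y - 1)^3*(y + 1)*(y + 1)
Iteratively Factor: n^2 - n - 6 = (n + 2)*(n - 3)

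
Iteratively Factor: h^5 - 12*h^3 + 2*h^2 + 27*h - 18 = (h + 3)*(h^4 - 3*h^3 - 3*h^2 + 11*h - 6) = (h - 3)*(h + 3)*(h^3 - 3*h + 2) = (h - 3)*(h - 1)*(h + 3)*(h^2 + h - 2) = (h - 3)*(h - 1)*(h + 2)*(h + 3)*(h - 1)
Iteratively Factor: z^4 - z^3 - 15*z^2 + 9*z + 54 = (z + 2)*(z^3 - 3*z^2 - 9*z + 27) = (z - 3)*(z + 2)*(z^2 - 9) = (z - 3)*(z + 2)*(z + 3)*(z - 3)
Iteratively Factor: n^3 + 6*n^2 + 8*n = (n + 2)*(n^2 + 4*n) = (n + 2)*(n + 4)*(n)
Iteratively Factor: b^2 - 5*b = (b)*(b - 5)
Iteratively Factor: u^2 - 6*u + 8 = (u - 4)*(u - 2)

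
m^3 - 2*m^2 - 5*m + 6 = (m - 3)*(m - 1)*(m + 2)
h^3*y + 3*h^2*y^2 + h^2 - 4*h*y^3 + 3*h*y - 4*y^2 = (h - y)*(h + 4*y)*(h*y + 1)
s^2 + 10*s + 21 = (s + 3)*(s + 7)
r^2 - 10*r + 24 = (r - 6)*(r - 4)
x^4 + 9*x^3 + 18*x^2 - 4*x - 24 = (x - 1)*(x + 2)^2*(x + 6)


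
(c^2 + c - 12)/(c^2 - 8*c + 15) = (c + 4)/(c - 5)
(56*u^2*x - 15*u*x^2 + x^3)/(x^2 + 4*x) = (56*u^2 - 15*u*x + x^2)/(x + 4)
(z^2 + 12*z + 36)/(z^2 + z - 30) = (z + 6)/(z - 5)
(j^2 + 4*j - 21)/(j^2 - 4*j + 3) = (j + 7)/(j - 1)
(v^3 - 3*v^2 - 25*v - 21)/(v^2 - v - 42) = (v^2 + 4*v + 3)/(v + 6)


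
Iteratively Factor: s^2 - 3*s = (s - 3)*(s)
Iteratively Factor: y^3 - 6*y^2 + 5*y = (y)*(y^2 - 6*y + 5) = y*(y - 5)*(y - 1)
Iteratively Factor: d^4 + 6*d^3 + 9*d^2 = (d)*(d^3 + 6*d^2 + 9*d) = d*(d + 3)*(d^2 + 3*d) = d^2*(d + 3)*(d + 3)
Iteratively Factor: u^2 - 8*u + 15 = (u - 5)*(u - 3)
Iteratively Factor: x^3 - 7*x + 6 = (x - 2)*(x^2 + 2*x - 3) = (x - 2)*(x + 3)*(x - 1)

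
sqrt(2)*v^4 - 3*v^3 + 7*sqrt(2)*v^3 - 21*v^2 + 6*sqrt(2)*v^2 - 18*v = v*(v + 6)*(v - 3*sqrt(2)/2)*(sqrt(2)*v + sqrt(2))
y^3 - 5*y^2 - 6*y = y*(y - 6)*(y + 1)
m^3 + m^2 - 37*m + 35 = (m - 5)*(m - 1)*(m + 7)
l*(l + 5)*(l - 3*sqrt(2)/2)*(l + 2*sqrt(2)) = l^4 + sqrt(2)*l^3/2 + 5*l^3 - 6*l^2 + 5*sqrt(2)*l^2/2 - 30*l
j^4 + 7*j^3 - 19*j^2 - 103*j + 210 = (j - 3)*(j - 2)*(j + 5)*(j + 7)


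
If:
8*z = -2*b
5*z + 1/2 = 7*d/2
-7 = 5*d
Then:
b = 108/25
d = -7/5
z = -27/25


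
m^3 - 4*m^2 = m^2*(m - 4)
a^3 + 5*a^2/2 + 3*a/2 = a*(a + 1)*(a + 3/2)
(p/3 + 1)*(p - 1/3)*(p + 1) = p^3/3 + 11*p^2/9 + 5*p/9 - 1/3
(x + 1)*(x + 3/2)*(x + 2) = x^3 + 9*x^2/2 + 13*x/2 + 3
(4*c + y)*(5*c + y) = 20*c^2 + 9*c*y + y^2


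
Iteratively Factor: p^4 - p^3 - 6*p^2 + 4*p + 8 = (p - 2)*(p^3 + p^2 - 4*p - 4) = (p - 2)^2*(p^2 + 3*p + 2) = (p - 2)^2*(p + 2)*(p + 1)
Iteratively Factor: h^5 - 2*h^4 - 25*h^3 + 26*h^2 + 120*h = (h - 3)*(h^4 + h^3 - 22*h^2 - 40*h) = (h - 3)*(h + 2)*(h^3 - h^2 - 20*h) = (h - 5)*(h - 3)*(h + 2)*(h^2 + 4*h) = (h - 5)*(h - 3)*(h + 2)*(h + 4)*(h)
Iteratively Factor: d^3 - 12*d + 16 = (d - 2)*(d^2 + 2*d - 8) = (d - 2)*(d + 4)*(d - 2)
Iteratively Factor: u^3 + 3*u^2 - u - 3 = (u - 1)*(u^2 + 4*u + 3) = (u - 1)*(u + 1)*(u + 3)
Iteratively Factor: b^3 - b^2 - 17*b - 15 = (b + 3)*(b^2 - 4*b - 5) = (b + 1)*(b + 3)*(b - 5)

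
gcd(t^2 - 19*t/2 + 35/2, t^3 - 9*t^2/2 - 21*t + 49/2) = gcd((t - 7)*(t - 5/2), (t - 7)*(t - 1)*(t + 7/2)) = t - 7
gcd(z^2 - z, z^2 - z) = z^2 - z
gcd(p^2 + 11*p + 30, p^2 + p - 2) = 1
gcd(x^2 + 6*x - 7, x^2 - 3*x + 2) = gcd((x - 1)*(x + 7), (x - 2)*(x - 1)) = x - 1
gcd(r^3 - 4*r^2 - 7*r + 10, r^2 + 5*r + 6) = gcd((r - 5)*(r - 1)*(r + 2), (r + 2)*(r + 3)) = r + 2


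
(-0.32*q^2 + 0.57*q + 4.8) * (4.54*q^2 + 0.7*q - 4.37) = -1.4528*q^4 + 2.3638*q^3 + 23.5894*q^2 + 0.8691*q - 20.976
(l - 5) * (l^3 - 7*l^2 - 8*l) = l^4 - 12*l^3 + 27*l^2 + 40*l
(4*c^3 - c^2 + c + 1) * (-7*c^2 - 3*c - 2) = -28*c^5 - 5*c^4 - 12*c^3 - 8*c^2 - 5*c - 2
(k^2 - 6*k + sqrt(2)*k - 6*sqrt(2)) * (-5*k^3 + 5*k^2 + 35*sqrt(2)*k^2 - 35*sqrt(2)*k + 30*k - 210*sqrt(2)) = -5*k^5 + 35*k^4 + 30*sqrt(2)*k^4 - 210*sqrt(2)*k^3 + 70*k^3 - 670*k^2 + 1080*sqrt(2)*k + 2520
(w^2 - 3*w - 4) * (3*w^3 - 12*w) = 3*w^5 - 9*w^4 - 24*w^3 + 36*w^2 + 48*w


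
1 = 1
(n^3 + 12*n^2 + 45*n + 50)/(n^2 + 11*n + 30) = (n^2 + 7*n + 10)/(n + 6)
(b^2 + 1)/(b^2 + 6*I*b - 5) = (b - I)/(b + 5*I)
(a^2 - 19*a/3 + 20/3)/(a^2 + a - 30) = (a - 4/3)/(a + 6)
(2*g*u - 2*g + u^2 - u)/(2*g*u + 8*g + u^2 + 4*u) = (u - 1)/(u + 4)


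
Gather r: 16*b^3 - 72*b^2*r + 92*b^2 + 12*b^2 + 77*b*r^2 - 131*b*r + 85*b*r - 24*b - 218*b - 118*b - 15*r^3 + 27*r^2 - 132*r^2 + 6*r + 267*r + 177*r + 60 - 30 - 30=16*b^3 + 104*b^2 - 360*b - 15*r^3 + r^2*(77*b - 105) + r*(-72*b^2 - 46*b + 450)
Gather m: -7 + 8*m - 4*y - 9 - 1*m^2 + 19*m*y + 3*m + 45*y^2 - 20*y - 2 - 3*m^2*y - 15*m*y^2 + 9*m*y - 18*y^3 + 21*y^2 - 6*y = m^2*(-3*y - 1) + m*(-15*y^2 + 28*y + 11) - 18*y^3 + 66*y^2 - 30*y - 18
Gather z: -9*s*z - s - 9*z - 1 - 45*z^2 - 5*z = -s - 45*z^2 + z*(-9*s - 14) - 1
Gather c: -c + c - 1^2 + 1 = 0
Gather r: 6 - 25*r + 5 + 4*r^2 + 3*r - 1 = 4*r^2 - 22*r + 10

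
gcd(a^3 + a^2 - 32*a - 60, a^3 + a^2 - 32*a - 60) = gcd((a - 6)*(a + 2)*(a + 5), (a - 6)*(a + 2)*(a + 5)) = a^3 + a^2 - 32*a - 60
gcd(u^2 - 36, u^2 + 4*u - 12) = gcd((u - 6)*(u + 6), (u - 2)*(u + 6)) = u + 6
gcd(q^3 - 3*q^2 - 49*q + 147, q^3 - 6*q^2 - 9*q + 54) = q - 3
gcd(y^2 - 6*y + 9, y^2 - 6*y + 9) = y^2 - 6*y + 9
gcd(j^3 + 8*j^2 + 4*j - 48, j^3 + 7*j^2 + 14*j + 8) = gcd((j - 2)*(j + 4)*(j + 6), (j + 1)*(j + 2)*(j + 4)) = j + 4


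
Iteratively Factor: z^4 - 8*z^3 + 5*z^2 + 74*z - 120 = (z + 3)*(z^3 - 11*z^2 + 38*z - 40) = (z - 2)*(z + 3)*(z^2 - 9*z + 20) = (z - 5)*(z - 2)*(z + 3)*(z - 4)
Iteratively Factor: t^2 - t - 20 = (t + 4)*(t - 5)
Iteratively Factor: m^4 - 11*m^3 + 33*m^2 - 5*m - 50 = (m + 1)*(m^3 - 12*m^2 + 45*m - 50) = (m - 5)*(m + 1)*(m^2 - 7*m + 10) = (m - 5)^2*(m + 1)*(m - 2)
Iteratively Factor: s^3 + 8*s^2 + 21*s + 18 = (s + 3)*(s^2 + 5*s + 6) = (s + 2)*(s + 3)*(s + 3)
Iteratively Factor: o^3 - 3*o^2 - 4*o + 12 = (o - 3)*(o^2 - 4) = (o - 3)*(o - 2)*(o + 2)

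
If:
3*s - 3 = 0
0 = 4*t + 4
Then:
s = 1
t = -1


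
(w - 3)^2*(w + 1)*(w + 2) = w^4 - 3*w^3 - 7*w^2 + 15*w + 18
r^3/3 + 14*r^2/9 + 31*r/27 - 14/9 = (r/3 + 1)*(r - 2/3)*(r + 7/3)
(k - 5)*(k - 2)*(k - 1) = k^3 - 8*k^2 + 17*k - 10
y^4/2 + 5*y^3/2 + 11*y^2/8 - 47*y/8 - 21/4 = (y/2 + 1/2)*(y - 3/2)*(y + 2)*(y + 7/2)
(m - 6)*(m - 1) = m^2 - 7*m + 6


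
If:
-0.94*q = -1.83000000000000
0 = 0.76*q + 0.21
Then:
No Solution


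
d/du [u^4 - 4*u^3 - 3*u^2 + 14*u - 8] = 4*u^3 - 12*u^2 - 6*u + 14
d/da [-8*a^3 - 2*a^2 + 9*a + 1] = -24*a^2 - 4*a + 9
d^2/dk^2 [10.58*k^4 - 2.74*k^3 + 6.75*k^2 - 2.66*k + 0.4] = 126.96*k^2 - 16.44*k + 13.5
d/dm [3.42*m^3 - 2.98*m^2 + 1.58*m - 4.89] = 10.26*m^2 - 5.96*m + 1.58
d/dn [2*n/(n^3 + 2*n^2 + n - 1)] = 2*(n^3 + 2*n^2 - n*(3*n^2 + 4*n + 1) + n - 1)/(n^3 + 2*n^2 + n - 1)^2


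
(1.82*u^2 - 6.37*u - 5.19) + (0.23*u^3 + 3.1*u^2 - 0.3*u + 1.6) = 0.23*u^3 + 4.92*u^2 - 6.67*u - 3.59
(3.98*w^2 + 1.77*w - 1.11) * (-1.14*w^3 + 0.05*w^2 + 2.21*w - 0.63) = -4.5372*w^5 - 1.8188*w^4 + 10.1497*w^3 + 1.3488*w^2 - 3.5682*w + 0.6993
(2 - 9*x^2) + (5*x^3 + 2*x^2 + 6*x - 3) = 5*x^3 - 7*x^2 + 6*x - 1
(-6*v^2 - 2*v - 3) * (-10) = 60*v^2 + 20*v + 30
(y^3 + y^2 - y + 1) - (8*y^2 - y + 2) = y^3 - 7*y^2 - 1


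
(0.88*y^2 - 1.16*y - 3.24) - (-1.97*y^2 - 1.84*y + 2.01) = 2.85*y^2 + 0.68*y - 5.25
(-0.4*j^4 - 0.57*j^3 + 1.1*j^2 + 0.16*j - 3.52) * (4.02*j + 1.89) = -1.608*j^5 - 3.0474*j^4 + 3.3447*j^3 + 2.7222*j^2 - 13.848*j - 6.6528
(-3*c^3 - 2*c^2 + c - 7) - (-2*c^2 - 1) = -3*c^3 + c - 6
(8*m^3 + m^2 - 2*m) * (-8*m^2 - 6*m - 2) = -64*m^5 - 56*m^4 - 6*m^3 + 10*m^2 + 4*m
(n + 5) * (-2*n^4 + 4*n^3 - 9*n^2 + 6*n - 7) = -2*n^5 - 6*n^4 + 11*n^3 - 39*n^2 + 23*n - 35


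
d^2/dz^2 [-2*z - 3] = 0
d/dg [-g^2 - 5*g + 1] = -2*g - 5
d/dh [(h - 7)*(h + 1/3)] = 2*h - 20/3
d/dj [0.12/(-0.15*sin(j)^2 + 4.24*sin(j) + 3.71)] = (0.036*sin(j) - 0.5088)*cos(j)/(-0.15*sin(j)^2 + 4.24*sin(j) + 3.71)^2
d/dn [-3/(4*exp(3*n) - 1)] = 36*exp(3*n)/(4*exp(3*n) - 1)^2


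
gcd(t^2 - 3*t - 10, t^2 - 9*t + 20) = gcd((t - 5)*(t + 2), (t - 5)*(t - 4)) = t - 5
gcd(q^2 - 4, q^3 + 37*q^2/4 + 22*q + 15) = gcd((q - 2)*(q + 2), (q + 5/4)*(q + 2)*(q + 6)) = q + 2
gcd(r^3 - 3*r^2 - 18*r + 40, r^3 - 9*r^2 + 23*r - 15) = r - 5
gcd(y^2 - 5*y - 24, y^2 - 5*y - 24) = y^2 - 5*y - 24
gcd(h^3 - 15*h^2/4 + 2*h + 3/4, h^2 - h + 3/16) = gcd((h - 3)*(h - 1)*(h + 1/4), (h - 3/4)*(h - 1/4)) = 1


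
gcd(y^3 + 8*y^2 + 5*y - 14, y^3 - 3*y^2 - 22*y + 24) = y - 1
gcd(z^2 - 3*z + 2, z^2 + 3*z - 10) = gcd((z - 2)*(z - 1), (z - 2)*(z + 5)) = z - 2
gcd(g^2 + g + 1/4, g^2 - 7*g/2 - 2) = g + 1/2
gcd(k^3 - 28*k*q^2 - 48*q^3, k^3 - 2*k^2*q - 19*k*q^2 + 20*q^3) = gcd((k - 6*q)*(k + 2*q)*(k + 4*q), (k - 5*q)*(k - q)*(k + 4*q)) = k + 4*q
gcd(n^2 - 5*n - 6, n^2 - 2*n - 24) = n - 6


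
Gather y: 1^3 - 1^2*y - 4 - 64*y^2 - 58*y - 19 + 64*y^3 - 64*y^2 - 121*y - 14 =64*y^3 - 128*y^2 - 180*y - 36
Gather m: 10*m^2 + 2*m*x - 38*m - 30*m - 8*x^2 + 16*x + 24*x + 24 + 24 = 10*m^2 + m*(2*x - 68) - 8*x^2 + 40*x + 48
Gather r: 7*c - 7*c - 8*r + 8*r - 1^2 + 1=0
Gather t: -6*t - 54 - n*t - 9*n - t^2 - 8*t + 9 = -9*n - t^2 + t*(-n - 14) - 45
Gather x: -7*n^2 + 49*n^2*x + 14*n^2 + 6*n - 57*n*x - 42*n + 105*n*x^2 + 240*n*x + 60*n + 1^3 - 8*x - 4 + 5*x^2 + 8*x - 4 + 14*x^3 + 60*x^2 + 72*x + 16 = 7*n^2 + 24*n + 14*x^3 + x^2*(105*n + 65) + x*(49*n^2 + 183*n + 72) + 9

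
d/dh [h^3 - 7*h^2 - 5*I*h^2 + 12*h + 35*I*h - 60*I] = 3*h^2 - 14*h - 10*I*h + 12 + 35*I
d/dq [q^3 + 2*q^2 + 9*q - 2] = 3*q^2 + 4*q + 9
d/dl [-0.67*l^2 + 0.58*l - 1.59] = 0.58 - 1.34*l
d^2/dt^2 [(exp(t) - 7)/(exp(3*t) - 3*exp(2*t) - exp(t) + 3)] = 4*(exp(6*t) - 18*exp(5*t) + 61*exp(4*t) - 70*exp(3*t) + 45*exp(2*t) - 64*exp(t) - 3)*exp(t)/(exp(9*t) - 9*exp(8*t) + 24*exp(7*t) - 78*exp(5*t) + 54*exp(4*t) + 80*exp(3*t) - 72*exp(2*t) - 27*exp(t) + 27)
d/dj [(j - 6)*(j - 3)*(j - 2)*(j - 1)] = 4*j^3 - 36*j^2 + 94*j - 72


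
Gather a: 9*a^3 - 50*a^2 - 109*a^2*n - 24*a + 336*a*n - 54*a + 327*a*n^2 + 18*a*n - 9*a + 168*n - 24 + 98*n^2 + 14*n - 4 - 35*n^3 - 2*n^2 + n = 9*a^3 + a^2*(-109*n - 50) + a*(327*n^2 + 354*n - 87) - 35*n^3 + 96*n^2 + 183*n - 28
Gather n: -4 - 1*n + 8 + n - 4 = 0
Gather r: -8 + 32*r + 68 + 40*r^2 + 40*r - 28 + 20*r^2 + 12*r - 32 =60*r^2 + 84*r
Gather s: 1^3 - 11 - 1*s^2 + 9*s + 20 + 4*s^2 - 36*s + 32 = 3*s^2 - 27*s + 42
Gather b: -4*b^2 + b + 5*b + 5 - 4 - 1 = -4*b^2 + 6*b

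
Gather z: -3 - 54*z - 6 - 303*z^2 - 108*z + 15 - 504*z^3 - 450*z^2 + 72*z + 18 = -504*z^3 - 753*z^2 - 90*z + 24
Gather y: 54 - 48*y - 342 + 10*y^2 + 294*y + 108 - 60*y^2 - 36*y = -50*y^2 + 210*y - 180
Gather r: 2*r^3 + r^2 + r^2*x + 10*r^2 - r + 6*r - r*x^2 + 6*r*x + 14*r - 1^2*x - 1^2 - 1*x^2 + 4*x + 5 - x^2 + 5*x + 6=2*r^3 + r^2*(x + 11) + r*(-x^2 + 6*x + 19) - 2*x^2 + 8*x + 10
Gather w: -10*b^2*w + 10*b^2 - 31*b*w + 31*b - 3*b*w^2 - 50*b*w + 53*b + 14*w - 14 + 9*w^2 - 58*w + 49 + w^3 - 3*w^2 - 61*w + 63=10*b^2 + 84*b + w^3 + w^2*(6 - 3*b) + w*(-10*b^2 - 81*b - 105) + 98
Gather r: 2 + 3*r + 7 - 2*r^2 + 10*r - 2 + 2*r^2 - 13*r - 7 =0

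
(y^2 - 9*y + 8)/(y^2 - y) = (y - 8)/y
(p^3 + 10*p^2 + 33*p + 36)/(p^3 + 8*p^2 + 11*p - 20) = (p^2 + 6*p + 9)/(p^2 + 4*p - 5)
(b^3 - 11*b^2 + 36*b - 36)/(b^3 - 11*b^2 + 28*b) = (b^3 - 11*b^2 + 36*b - 36)/(b*(b^2 - 11*b + 28))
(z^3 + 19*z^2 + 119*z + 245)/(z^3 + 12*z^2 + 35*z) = (z + 7)/z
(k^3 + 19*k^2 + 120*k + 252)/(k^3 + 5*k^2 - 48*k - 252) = (k + 7)/(k - 7)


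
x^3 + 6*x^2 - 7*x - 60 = (x - 3)*(x + 4)*(x + 5)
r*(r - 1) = r^2 - r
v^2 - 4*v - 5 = (v - 5)*(v + 1)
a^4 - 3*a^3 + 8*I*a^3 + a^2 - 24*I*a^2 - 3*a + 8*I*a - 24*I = (a - 3)*(a - I)*(a + I)*(a + 8*I)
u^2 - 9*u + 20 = (u - 5)*(u - 4)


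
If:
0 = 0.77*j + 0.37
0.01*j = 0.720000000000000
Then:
No Solution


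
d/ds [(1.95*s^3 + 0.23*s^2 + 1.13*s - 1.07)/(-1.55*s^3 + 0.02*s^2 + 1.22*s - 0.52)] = (1.77635683940025e-15*s^5 + 0.3955*s^4 + 8.261*s^3 - 7.7595*s^2 - 0.1964*s + 0.7178)/(2.4025*s^6 - 0.062*s^5 - 3.7816*s^4 + 1.6608*s^3 + 1.4676*s^2 - 1.2688*s + 0.2704)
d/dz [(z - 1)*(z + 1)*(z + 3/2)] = 3*z^2 + 3*z - 1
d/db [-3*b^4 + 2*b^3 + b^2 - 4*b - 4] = -12*b^3 + 6*b^2 + 2*b - 4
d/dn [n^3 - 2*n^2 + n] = 3*n^2 - 4*n + 1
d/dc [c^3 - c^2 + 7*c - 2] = 3*c^2 - 2*c + 7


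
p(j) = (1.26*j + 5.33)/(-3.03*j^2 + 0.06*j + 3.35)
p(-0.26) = 1.60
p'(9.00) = 0.01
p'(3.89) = 0.10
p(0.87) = 5.80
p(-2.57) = -0.12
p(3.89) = -0.24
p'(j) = (1.26*j + 5.33)*(6.06*j - 0.06)/(-3.03*j^2 + 0.06*j + 3.35)^2 + 1.26/(-3.03*j^2 + 0.06*j + 3.35)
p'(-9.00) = 0.00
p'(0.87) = 28.38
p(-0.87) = 4.22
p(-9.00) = 0.02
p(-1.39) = -1.38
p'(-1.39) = -5.02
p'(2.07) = 0.96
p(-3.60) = -0.02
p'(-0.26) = -0.43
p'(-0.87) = -21.12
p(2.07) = -0.83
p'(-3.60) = -0.05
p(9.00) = -0.07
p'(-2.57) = -0.19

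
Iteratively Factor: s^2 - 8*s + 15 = (s - 5)*(s - 3)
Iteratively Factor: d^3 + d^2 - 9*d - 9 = (d + 1)*(d^2 - 9) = (d + 1)*(d + 3)*(d - 3)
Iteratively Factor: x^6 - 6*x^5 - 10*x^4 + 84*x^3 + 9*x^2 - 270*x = (x - 3)*(x^5 - 3*x^4 - 19*x^3 + 27*x^2 + 90*x) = (x - 3)*(x + 2)*(x^4 - 5*x^3 - 9*x^2 + 45*x) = (x - 3)*(x + 2)*(x + 3)*(x^3 - 8*x^2 + 15*x) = (x - 3)^2*(x + 2)*(x + 3)*(x^2 - 5*x) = x*(x - 3)^2*(x + 2)*(x + 3)*(x - 5)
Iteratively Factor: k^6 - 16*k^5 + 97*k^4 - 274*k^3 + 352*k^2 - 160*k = (k - 1)*(k^5 - 15*k^4 + 82*k^3 - 192*k^2 + 160*k) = (k - 4)*(k - 1)*(k^4 - 11*k^3 + 38*k^2 - 40*k) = k*(k - 4)*(k - 1)*(k^3 - 11*k^2 + 38*k - 40) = k*(k - 5)*(k - 4)*(k - 1)*(k^2 - 6*k + 8) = k*(k - 5)*(k - 4)^2*(k - 1)*(k - 2)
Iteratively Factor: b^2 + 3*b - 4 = (b + 4)*(b - 1)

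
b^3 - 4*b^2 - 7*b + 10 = (b - 5)*(b - 1)*(b + 2)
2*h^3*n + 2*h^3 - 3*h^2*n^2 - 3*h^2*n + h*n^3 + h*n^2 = (-2*h + n)*(-h + n)*(h*n + h)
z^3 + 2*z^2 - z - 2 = (z - 1)*(z + 1)*(z + 2)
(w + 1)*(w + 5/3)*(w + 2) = w^3 + 14*w^2/3 + 7*w + 10/3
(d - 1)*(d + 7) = d^2 + 6*d - 7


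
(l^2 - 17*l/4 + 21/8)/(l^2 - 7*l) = (8*l^2 - 34*l + 21)/(8*l*(l - 7))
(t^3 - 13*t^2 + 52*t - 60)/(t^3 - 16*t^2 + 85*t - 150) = (t - 2)/(t - 5)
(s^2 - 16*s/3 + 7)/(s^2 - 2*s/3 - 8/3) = (-3*s^2 + 16*s - 21)/(-3*s^2 + 2*s + 8)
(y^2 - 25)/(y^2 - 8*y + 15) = (y + 5)/(y - 3)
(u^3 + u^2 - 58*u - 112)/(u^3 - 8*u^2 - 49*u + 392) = (u + 2)/(u - 7)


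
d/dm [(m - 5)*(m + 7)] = 2*m + 2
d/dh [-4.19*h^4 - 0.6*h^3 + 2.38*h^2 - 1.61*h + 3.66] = -16.76*h^3 - 1.8*h^2 + 4.76*h - 1.61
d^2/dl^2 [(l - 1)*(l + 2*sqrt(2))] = 2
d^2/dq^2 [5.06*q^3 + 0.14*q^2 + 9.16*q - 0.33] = 30.36*q + 0.28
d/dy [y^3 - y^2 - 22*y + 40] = 3*y^2 - 2*y - 22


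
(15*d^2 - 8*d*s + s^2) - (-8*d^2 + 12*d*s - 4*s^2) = 23*d^2 - 20*d*s + 5*s^2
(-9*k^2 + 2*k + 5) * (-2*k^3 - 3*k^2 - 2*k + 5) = 18*k^5 + 23*k^4 + 2*k^3 - 64*k^2 + 25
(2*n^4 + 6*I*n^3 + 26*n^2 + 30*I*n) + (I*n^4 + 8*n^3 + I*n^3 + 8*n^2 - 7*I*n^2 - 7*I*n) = 2*n^4 + I*n^4 + 8*n^3 + 7*I*n^3 + 34*n^2 - 7*I*n^2 + 23*I*n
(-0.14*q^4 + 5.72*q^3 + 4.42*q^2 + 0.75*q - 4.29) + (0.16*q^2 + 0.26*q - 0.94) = -0.14*q^4 + 5.72*q^3 + 4.58*q^2 + 1.01*q - 5.23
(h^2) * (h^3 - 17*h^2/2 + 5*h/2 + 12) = h^5 - 17*h^4/2 + 5*h^3/2 + 12*h^2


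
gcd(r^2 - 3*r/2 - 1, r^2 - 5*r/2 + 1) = r - 2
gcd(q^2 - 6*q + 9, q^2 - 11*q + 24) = q - 3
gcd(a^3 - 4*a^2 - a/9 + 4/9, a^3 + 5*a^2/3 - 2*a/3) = a - 1/3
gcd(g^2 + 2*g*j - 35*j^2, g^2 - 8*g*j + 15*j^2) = g - 5*j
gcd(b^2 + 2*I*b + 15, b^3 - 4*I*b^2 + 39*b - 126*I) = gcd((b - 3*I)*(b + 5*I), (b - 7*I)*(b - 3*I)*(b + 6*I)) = b - 3*I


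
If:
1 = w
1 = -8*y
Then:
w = 1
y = -1/8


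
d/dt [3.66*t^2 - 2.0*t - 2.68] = 7.32*t - 2.0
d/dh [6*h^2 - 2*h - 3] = 12*h - 2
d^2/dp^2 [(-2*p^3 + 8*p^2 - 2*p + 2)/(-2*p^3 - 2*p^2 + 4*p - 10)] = 2*(-5*p^6 + 9*p^5 - 57*p^4 + 126*p^3 + 3*p^2 + 81*p - 89)/(p^9 + 3*p^8 - 3*p^7 + 4*p^6 + 36*p^5 - 33*p^4 + 7*p^3 + 135*p^2 - 150*p + 125)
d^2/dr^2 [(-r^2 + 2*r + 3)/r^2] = 2*(2*r + 9)/r^4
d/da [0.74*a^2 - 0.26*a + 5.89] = 1.48*a - 0.26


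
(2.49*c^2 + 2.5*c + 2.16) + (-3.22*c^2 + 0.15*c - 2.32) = -0.73*c^2 + 2.65*c - 0.16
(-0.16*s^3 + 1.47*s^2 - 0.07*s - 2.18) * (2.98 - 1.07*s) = 0.1712*s^4 - 2.0497*s^3 + 4.4555*s^2 + 2.124*s - 6.4964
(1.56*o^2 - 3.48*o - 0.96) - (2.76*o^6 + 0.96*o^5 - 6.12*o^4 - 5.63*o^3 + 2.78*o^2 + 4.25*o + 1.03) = -2.76*o^6 - 0.96*o^5 + 6.12*o^4 + 5.63*o^3 - 1.22*o^2 - 7.73*o - 1.99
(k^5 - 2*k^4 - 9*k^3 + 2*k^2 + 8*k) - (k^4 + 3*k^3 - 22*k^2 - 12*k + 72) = k^5 - 3*k^4 - 12*k^3 + 24*k^2 + 20*k - 72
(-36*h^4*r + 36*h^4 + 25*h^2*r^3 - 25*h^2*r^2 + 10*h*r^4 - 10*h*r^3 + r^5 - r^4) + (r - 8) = -36*h^4*r + 36*h^4 + 25*h^2*r^3 - 25*h^2*r^2 + 10*h*r^4 - 10*h*r^3 + r^5 - r^4 + r - 8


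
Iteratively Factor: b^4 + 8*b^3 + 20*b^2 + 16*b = (b)*(b^3 + 8*b^2 + 20*b + 16) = b*(b + 2)*(b^2 + 6*b + 8) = b*(b + 2)*(b + 4)*(b + 2)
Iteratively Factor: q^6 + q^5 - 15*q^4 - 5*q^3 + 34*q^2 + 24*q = (q + 1)*(q^5 - 15*q^3 + 10*q^2 + 24*q) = q*(q + 1)*(q^4 - 15*q^2 + 10*q + 24) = q*(q + 1)*(q + 4)*(q^3 - 4*q^2 + q + 6) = q*(q - 2)*(q + 1)*(q + 4)*(q^2 - 2*q - 3) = q*(q - 3)*(q - 2)*(q + 1)*(q + 4)*(q + 1)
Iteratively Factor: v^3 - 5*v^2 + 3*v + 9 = (v - 3)*(v^2 - 2*v - 3) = (v - 3)^2*(v + 1)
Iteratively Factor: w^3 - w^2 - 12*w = (w + 3)*(w^2 - 4*w) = w*(w + 3)*(w - 4)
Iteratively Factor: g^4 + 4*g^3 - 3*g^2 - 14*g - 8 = (g + 1)*(g^3 + 3*g^2 - 6*g - 8) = (g + 1)*(g + 4)*(g^2 - g - 2) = (g + 1)^2*(g + 4)*(g - 2)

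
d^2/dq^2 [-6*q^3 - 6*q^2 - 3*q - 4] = -36*q - 12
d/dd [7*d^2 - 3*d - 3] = 14*d - 3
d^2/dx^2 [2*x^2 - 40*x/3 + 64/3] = 4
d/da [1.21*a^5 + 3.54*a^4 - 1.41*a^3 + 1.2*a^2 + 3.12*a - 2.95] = 6.05*a^4 + 14.16*a^3 - 4.23*a^2 + 2.4*a + 3.12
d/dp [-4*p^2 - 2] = -8*p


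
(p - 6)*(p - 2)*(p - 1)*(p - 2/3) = p^4 - 29*p^3/3 + 26*p^2 - 76*p/3 + 8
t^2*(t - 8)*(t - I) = t^4 - 8*t^3 - I*t^3 + 8*I*t^2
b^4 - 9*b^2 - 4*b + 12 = (b - 3)*(b - 1)*(b + 2)^2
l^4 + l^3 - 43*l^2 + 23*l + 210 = (l - 5)*(l - 3)*(l + 2)*(l + 7)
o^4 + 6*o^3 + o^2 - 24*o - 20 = (o - 2)*(o + 1)*(o + 2)*(o + 5)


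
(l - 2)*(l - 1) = l^2 - 3*l + 2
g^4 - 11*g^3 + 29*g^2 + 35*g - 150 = (g - 5)^2*(g - 3)*(g + 2)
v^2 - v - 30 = (v - 6)*(v + 5)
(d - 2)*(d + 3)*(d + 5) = d^3 + 6*d^2 - d - 30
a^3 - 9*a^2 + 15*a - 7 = (a - 7)*(a - 1)^2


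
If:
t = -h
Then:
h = -t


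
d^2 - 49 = (d - 7)*(d + 7)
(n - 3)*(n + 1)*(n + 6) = n^3 + 4*n^2 - 15*n - 18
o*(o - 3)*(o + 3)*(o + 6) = o^4 + 6*o^3 - 9*o^2 - 54*o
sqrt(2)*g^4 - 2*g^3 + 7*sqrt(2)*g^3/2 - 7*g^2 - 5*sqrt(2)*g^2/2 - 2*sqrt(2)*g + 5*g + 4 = (g - 1)*(g + 4)*(g - sqrt(2))*(sqrt(2)*g + sqrt(2)/2)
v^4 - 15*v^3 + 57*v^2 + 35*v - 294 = (v - 7)^2*(v - 3)*(v + 2)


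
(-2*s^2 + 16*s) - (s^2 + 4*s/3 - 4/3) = -3*s^2 + 44*s/3 + 4/3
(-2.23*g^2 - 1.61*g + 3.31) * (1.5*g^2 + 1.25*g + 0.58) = -3.345*g^4 - 5.2025*g^3 + 1.6591*g^2 + 3.2037*g + 1.9198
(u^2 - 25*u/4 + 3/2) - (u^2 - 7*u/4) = 3/2 - 9*u/2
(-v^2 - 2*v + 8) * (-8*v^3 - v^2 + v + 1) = 8*v^5 + 17*v^4 - 63*v^3 - 11*v^2 + 6*v + 8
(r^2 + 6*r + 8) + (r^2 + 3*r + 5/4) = 2*r^2 + 9*r + 37/4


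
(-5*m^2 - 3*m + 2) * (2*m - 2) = -10*m^3 + 4*m^2 + 10*m - 4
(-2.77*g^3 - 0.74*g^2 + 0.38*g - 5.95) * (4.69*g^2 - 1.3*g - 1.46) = -12.9913*g^5 + 0.1304*g^4 + 6.7884*g^3 - 27.3191*g^2 + 7.1802*g + 8.687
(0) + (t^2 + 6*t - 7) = t^2 + 6*t - 7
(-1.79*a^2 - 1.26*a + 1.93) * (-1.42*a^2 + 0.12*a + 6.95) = 2.5418*a^4 + 1.5744*a^3 - 15.3323*a^2 - 8.5254*a + 13.4135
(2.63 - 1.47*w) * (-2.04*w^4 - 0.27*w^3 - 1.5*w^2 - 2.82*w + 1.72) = 2.9988*w^5 - 4.9683*w^4 + 1.4949*w^3 + 0.2004*w^2 - 9.945*w + 4.5236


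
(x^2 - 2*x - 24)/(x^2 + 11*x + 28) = (x - 6)/(x + 7)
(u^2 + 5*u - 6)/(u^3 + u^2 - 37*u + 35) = (u + 6)/(u^2 + 2*u - 35)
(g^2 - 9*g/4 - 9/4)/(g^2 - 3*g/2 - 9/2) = (4*g + 3)/(2*(2*g + 3))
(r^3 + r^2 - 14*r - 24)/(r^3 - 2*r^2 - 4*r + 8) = (r^2 - r - 12)/(r^2 - 4*r + 4)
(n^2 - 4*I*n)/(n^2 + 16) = n/(n + 4*I)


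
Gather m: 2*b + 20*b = 22*b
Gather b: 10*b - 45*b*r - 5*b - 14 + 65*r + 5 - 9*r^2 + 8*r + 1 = b*(5 - 45*r) - 9*r^2 + 73*r - 8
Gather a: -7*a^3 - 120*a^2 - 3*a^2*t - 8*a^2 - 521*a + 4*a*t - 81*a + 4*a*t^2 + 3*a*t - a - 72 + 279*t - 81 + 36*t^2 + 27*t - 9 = -7*a^3 + a^2*(-3*t - 128) + a*(4*t^2 + 7*t - 603) + 36*t^2 + 306*t - 162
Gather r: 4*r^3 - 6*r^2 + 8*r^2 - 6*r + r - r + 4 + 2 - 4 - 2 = 4*r^3 + 2*r^2 - 6*r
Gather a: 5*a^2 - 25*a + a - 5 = 5*a^2 - 24*a - 5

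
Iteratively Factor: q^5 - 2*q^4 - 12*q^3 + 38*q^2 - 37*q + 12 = (q + 4)*(q^4 - 6*q^3 + 12*q^2 - 10*q + 3) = (q - 1)*(q + 4)*(q^3 - 5*q^2 + 7*q - 3) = (q - 1)^2*(q + 4)*(q^2 - 4*q + 3) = (q - 3)*(q - 1)^2*(q + 4)*(q - 1)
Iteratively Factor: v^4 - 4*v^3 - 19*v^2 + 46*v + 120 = (v + 3)*(v^3 - 7*v^2 + 2*v + 40) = (v - 4)*(v + 3)*(v^2 - 3*v - 10) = (v - 5)*(v - 4)*(v + 3)*(v + 2)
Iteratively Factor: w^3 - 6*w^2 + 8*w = (w - 4)*(w^2 - 2*w) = w*(w - 4)*(w - 2)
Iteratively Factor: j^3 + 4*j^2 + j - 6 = (j - 1)*(j^2 + 5*j + 6) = (j - 1)*(j + 2)*(j + 3)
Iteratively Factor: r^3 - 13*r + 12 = (r - 1)*(r^2 + r - 12) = (r - 3)*(r - 1)*(r + 4)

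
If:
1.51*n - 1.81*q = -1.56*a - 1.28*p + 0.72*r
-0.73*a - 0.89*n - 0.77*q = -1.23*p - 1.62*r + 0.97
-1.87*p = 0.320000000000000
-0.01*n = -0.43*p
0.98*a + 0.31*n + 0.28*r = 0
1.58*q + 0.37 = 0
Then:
No Solution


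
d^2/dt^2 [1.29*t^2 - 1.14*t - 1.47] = 2.58000000000000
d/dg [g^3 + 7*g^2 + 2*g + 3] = 3*g^2 + 14*g + 2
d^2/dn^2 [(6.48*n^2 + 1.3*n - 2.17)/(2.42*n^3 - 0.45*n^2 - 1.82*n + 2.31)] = (75.898944*n^6 + 45.67992*n^5 + 10.2482160000001*n^4 - 467.969164*n^3 + 7.91737799999996*n^2 + 70.229124*n + 61.19953)/(14.172488*n^9 - 7.90614*n^8 - 30.505794*n^7 + 52.385607*n^6 + 7.848834*n^5 - 64.113399*n^4 + 44.062858*n^3 + 15.751197*n^2 - 29.135106*n + 12.326391)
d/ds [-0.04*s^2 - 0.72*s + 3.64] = -0.08*s - 0.72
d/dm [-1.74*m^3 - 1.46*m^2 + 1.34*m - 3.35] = -5.22*m^2 - 2.92*m + 1.34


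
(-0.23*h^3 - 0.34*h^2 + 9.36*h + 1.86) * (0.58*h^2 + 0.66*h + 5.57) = -0.1334*h^5 - 0.349*h^4 + 3.9233*h^3 + 5.3626*h^2 + 53.3628*h + 10.3602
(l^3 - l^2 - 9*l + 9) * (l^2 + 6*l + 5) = l^5 + 5*l^4 - 10*l^3 - 50*l^2 + 9*l + 45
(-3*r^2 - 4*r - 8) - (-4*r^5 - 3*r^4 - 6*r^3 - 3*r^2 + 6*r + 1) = 4*r^5 + 3*r^4 + 6*r^3 - 10*r - 9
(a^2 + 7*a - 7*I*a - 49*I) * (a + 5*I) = a^3 + 7*a^2 - 2*I*a^2 + 35*a - 14*I*a + 245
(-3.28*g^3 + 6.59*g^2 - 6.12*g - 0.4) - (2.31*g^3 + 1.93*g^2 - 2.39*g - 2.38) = -5.59*g^3 + 4.66*g^2 - 3.73*g + 1.98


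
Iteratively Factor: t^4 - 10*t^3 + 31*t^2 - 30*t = (t - 5)*(t^3 - 5*t^2 + 6*t) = (t - 5)*(t - 3)*(t^2 - 2*t) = (t - 5)*(t - 3)*(t - 2)*(t)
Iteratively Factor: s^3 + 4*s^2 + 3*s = (s + 1)*(s^2 + 3*s) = (s + 1)*(s + 3)*(s)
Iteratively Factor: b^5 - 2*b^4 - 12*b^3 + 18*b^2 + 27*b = (b + 1)*(b^4 - 3*b^3 - 9*b^2 + 27*b) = b*(b + 1)*(b^3 - 3*b^2 - 9*b + 27) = b*(b - 3)*(b + 1)*(b^2 - 9) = b*(b - 3)^2*(b + 1)*(b + 3)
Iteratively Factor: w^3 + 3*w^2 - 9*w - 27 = (w + 3)*(w^2 - 9) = (w - 3)*(w + 3)*(w + 3)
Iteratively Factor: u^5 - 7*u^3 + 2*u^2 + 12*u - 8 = (u - 1)*(u^4 + u^3 - 6*u^2 - 4*u + 8) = (u - 1)*(u + 2)*(u^3 - u^2 - 4*u + 4) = (u - 1)*(u + 2)^2*(u^2 - 3*u + 2) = (u - 2)*(u - 1)*(u + 2)^2*(u - 1)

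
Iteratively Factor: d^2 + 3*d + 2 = (d + 2)*(d + 1)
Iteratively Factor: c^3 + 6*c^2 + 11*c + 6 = (c + 3)*(c^2 + 3*c + 2) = (c + 2)*(c + 3)*(c + 1)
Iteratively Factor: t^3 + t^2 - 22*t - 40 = (t + 2)*(t^2 - t - 20) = (t - 5)*(t + 2)*(t + 4)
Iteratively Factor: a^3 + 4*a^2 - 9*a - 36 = (a + 4)*(a^2 - 9) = (a + 3)*(a + 4)*(a - 3)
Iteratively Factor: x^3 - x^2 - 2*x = (x)*(x^2 - x - 2) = x*(x + 1)*(x - 2)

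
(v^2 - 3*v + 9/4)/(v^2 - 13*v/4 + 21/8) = 2*(2*v - 3)/(4*v - 7)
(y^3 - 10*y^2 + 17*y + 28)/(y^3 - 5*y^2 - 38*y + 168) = (y + 1)/(y + 6)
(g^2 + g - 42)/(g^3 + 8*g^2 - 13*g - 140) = (g - 6)/(g^2 + g - 20)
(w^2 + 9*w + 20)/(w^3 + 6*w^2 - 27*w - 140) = (w + 5)/(w^2 + 2*w - 35)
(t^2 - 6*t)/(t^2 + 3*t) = (t - 6)/(t + 3)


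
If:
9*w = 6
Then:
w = 2/3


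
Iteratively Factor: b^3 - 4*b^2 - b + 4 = (b - 4)*(b^2 - 1) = (b - 4)*(b - 1)*(b + 1)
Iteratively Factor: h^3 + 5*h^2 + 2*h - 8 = (h + 4)*(h^2 + h - 2) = (h + 2)*(h + 4)*(h - 1)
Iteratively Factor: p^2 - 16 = (p - 4)*(p + 4)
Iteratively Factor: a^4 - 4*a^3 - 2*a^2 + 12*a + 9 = (a - 3)*(a^3 - a^2 - 5*a - 3) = (a - 3)^2*(a^2 + 2*a + 1) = (a - 3)^2*(a + 1)*(a + 1)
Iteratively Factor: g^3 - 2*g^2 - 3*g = (g - 3)*(g^2 + g) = (g - 3)*(g + 1)*(g)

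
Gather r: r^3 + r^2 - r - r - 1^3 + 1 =r^3 + r^2 - 2*r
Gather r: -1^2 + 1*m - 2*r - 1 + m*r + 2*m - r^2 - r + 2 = 3*m - r^2 + r*(m - 3)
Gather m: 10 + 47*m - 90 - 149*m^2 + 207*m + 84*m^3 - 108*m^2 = 84*m^3 - 257*m^2 + 254*m - 80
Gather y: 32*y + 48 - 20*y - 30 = 12*y + 18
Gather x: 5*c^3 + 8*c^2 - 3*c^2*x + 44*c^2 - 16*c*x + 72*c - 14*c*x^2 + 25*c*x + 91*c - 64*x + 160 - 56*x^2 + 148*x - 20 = 5*c^3 + 52*c^2 + 163*c + x^2*(-14*c - 56) + x*(-3*c^2 + 9*c + 84) + 140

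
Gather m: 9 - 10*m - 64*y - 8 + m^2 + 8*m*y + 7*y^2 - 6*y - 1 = m^2 + m*(8*y - 10) + 7*y^2 - 70*y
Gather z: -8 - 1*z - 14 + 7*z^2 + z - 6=7*z^2 - 28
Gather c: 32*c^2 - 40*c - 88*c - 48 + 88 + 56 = 32*c^2 - 128*c + 96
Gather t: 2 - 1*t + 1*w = -t + w + 2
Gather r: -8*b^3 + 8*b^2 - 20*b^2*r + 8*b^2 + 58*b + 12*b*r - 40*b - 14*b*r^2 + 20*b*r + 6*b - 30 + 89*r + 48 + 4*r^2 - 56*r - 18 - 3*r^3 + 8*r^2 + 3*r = -8*b^3 + 16*b^2 + 24*b - 3*r^3 + r^2*(12 - 14*b) + r*(-20*b^2 + 32*b + 36)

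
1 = 1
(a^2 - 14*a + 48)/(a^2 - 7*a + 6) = (a - 8)/(a - 1)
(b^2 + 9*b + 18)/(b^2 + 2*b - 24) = (b + 3)/(b - 4)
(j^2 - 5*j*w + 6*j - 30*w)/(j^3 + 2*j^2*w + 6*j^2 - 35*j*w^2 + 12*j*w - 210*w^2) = 1/(j + 7*w)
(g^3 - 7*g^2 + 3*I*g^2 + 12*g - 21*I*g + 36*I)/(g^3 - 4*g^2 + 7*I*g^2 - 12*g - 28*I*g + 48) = (g - 3)/(g + 4*I)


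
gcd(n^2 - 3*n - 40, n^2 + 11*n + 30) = n + 5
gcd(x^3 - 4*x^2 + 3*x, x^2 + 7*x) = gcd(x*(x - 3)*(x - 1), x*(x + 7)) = x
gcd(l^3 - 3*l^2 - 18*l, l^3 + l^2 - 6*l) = l^2 + 3*l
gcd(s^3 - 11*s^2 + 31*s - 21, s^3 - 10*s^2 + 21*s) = s^2 - 10*s + 21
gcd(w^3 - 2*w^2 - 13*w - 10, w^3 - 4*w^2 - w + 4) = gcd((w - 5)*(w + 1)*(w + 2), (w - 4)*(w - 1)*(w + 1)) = w + 1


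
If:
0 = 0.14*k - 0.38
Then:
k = 2.71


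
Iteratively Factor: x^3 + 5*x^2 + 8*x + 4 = (x + 2)*(x^2 + 3*x + 2) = (x + 1)*(x + 2)*(x + 2)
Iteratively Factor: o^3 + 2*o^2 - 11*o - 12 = (o + 4)*(o^2 - 2*o - 3) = (o + 1)*(o + 4)*(o - 3)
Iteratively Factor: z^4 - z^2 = (z)*(z^3 - z) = z*(z + 1)*(z^2 - z) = z*(z - 1)*(z + 1)*(z)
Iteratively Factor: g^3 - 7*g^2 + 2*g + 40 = (g + 2)*(g^2 - 9*g + 20) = (g - 4)*(g + 2)*(g - 5)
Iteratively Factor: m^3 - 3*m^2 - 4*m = (m - 4)*(m^2 + m) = (m - 4)*(m + 1)*(m)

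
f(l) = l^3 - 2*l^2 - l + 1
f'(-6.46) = 150.03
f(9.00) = 559.00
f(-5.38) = -207.23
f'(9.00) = 206.00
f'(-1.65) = 13.77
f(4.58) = 50.54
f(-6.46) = -345.59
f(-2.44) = -22.99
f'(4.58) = 43.61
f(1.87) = -1.32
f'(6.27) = 91.86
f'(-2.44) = 26.62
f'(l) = 3*l^2 - 4*l - 1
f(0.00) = 1.00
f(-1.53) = -5.73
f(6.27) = 162.60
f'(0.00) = -1.00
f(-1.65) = -7.29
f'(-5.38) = 107.35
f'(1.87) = 2.01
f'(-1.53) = 12.14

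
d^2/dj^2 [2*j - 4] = 0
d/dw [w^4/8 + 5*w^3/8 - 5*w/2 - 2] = w^3/2 + 15*w^2/8 - 5/2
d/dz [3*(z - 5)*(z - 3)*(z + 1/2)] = 9*z^2 - 45*z + 33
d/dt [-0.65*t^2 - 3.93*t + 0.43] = -1.3*t - 3.93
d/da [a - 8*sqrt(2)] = 1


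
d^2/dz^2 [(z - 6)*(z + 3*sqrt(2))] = 2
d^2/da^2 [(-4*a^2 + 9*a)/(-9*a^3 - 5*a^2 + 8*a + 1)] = 2*(324*a^6 - 2187*a^5 - 351*a^4 - 461*a^3 - 426*a^2 - 135*a + 76)/(729*a^9 + 1215*a^8 - 1269*a^7 - 2278*a^6 + 858*a^5 + 1317*a^4 - 245*a^3 - 177*a^2 - 24*a - 1)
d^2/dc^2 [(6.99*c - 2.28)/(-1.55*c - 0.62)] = (24.39018 - 7.105427357601e-15*c)/(1.55*c + 0.62)^3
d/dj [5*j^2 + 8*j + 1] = 10*j + 8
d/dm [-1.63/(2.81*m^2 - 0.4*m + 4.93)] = (9.1606*m - 0.652)/(2.81*m^2 - 0.4*m + 4.93)^2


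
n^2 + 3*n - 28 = (n - 4)*(n + 7)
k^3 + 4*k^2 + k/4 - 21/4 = (k - 1)*(k + 3/2)*(k + 7/2)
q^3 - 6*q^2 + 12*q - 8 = (q - 2)^3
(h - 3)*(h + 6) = h^2 + 3*h - 18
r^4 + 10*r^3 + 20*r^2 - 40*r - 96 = (r - 2)*(r + 2)*(r + 4)*(r + 6)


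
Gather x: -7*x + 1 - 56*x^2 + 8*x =-56*x^2 + x + 1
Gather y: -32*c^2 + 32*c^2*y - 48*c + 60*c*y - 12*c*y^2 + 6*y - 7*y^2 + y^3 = -32*c^2 - 48*c + y^3 + y^2*(-12*c - 7) + y*(32*c^2 + 60*c + 6)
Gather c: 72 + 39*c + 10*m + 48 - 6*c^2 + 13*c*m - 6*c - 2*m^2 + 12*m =-6*c^2 + c*(13*m + 33) - 2*m^2 + 22*m + 120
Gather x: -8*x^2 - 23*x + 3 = -8*x^2 - 23*x + 3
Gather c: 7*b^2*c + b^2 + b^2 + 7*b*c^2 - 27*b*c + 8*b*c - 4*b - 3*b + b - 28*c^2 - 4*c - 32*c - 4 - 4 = 2*b^2 - 6*b + c^2*(7*b - 28) + c*(7*b^2 - 19*b - 36) - 8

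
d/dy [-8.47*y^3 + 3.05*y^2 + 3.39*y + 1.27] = -25.41*y^2 + 6.1*y + 3.39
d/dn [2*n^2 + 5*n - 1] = 4*n + 5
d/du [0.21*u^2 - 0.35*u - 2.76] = 0.42*u - 0.35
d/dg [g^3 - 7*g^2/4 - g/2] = 3*g^2 - 7*g/2 - 1/2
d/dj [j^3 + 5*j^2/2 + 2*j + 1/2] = 3*j^2 + 5*j + 2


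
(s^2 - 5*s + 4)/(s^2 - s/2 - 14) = 2*(s - 1)/(2*s + 7)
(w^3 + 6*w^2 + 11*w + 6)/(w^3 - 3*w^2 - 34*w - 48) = (w + 1)/(w - 8)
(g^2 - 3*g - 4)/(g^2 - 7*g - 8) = (g - 4)/(g - 8)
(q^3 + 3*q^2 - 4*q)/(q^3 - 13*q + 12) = q/(q - 3)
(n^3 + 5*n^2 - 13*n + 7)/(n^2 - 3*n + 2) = (n^2 + 6*n - 7)/(n - 2)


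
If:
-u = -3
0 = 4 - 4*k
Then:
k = 1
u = 3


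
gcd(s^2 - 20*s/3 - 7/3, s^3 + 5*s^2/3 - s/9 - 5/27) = s + 1/3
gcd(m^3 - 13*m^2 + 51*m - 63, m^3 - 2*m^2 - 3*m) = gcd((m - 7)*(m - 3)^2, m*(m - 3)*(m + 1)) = m - 3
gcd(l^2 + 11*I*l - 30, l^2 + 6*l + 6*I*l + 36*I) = l + 6*I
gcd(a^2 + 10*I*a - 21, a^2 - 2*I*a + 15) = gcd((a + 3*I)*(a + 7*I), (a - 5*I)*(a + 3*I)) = a + 3*I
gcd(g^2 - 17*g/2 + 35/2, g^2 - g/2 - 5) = 1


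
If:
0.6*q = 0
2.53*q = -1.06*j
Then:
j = 0.00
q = 0.00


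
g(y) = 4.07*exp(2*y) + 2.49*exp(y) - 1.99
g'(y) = 8.14*exp(2*y) + 2.49*exp(y)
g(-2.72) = -1.81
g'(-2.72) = 0.20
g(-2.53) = -1.77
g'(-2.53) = 0.25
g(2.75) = 1032.86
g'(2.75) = 2030.74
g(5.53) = 259382.41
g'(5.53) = 518140.97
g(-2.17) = -1.65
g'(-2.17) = 0.39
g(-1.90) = -1.53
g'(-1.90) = 0.55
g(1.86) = 181.95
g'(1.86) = 351.89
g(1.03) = 36.92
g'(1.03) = 70.84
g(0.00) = 4.57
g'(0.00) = 10.63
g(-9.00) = -1.99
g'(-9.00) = 0.00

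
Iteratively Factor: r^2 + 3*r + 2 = (r + 2)*(r + 1)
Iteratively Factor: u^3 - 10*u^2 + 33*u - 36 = (u - 4)*(u^2 - 6*u + 9) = (u - 4)*(u - 3)*(u - 3)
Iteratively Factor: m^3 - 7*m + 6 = (m + 3)*(m^2 - 3*m + 2) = (m - 2)*(m + 3)*(m - 1)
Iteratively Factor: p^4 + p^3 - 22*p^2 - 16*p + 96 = (p + 4)*(p^3 - 3*p^2 - 10*p + 24) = (p + 3)*(p + 4)*(p^2 - 6*p + 8) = (p - 2)*(p + 3)*(p + 4)*(p - 4)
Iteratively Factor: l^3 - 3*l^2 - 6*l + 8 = (l - 4)*(l^2 + l - 2) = (l - 4)*(l + 2)*(l - 1)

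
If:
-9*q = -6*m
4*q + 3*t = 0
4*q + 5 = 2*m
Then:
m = -15/2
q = -5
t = 20/3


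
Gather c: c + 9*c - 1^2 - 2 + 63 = 10*c + 60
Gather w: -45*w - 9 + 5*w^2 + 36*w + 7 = 5*w^2 - 9*w - 2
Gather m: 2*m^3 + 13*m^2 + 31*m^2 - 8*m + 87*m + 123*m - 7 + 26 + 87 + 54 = 2*m^3 + 44*m^2 + 202*m + 160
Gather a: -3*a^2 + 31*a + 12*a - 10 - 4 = -3*a^2 + 43*a - 14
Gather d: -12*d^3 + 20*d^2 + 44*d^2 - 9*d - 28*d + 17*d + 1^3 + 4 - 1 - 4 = -12*d^3 + 64*d^2 - 20*d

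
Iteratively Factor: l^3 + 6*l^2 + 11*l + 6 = (l + 2)*(l^2 + 4*l + 3) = (l + 2)*(l + 3)*(l + 1)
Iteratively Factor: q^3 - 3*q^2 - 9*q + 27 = (q + 3)*(q^2 - 6*q + 9) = (q - 3)*(q + 3)*(q - 3)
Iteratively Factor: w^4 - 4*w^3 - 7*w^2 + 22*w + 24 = (w - 3)*(w^3 - w^2 - 10*w - 8) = (w - 3)*(w + 2)*(w^2 - 3*w - 4) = (w - 3)*(w + 1)*(w + 2)*(w - 4)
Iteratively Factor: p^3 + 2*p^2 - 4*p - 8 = (p - 2)*(p^2 + 4*p + 4) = (p - 2)*(p + 2)*(p + 2)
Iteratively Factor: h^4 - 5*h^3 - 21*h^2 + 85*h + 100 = (h + 1)*(h^3 - 6*h^2 - 15*h + 100) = (h - 5)*(h + 1)*(h^2 - h - 20) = (h - 5)^2*(h + 1)*(h + 4)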